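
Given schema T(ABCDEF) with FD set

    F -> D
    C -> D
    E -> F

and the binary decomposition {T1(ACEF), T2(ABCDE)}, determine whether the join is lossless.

Common attributes: T1 ∩ T2 = {ACE}.
Closure of {ACE}: C → D applies, adding D; E → F applies, adding F. So (ACE)⁺ = {ACDEF}.
This closure contains every attribute of T1, so T1 ∩ T2 → T1. The join is lossless.

Yes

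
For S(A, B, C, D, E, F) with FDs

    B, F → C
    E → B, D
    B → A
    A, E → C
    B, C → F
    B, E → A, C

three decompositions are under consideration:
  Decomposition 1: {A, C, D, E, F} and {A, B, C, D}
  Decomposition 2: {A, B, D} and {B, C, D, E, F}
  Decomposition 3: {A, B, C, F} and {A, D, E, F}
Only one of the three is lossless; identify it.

Decomposition 1: common = {A, C, D}, closure = {A, C, D} → lossy.
Decomposition 2: common = {B, D}, closure = {A, B, D} → lossless.
Decomposition 3: common = {A, F}, closure = {A, F} → lossy.

Decomposition 2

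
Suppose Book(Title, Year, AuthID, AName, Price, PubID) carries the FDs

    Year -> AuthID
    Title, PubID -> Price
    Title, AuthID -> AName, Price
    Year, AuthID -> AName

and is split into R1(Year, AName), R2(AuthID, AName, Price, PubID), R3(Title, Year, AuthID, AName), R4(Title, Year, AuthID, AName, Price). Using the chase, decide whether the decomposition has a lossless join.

No

Chase test. Columns are Title, Year, AuthID, AName, Price, PubID; row i has aⱼ where attribute j ∈ Ri, else bᵢⱼ.
Initial tableau (one row per fragment):
  row 1: b11 a2 b13 a4 b15 b16
  row 2: b21 b22 a3 a4 a5 a6
  row 3: a1 a2 a3 a4 b35 b36
  row 4: a1 a2 a3 a4 a5 b46
Rows 1 and 3 agree on Year; apply Year→AuthID and equate their AuthID entries.
Rows 3 and 4 agree on Title, AuthID; apply Title, AuthID→AName, Price and equate their AName, Price entries.
No row becomes fully distinguished — the join is lossy.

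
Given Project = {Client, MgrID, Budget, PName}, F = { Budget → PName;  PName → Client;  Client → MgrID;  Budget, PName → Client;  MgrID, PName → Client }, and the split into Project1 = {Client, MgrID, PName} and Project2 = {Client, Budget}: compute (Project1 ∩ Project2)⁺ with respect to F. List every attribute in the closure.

Client, MgrID

Project1 ∩ Project2 = {Client}.
Client → MgrID applies, adding MgrID
Closure: {Client, MgrID}.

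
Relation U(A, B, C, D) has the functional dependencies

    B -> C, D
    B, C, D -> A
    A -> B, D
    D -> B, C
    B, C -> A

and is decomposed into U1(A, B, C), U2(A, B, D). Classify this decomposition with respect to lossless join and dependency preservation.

lossless and dependency-preserving

Lossless test: (A, B)⁺ = {A, B, C, D}, which contains all of one fragment — lossless.
Dependency preservation: B → C, D; B, C, D → A; D → B, C are not contained in any single fragment, but the restricted closure of each left-hand side across the fragments still reaches the right-hand side; the remaining FDs each lie inside some fragment. All dependencies are preserved.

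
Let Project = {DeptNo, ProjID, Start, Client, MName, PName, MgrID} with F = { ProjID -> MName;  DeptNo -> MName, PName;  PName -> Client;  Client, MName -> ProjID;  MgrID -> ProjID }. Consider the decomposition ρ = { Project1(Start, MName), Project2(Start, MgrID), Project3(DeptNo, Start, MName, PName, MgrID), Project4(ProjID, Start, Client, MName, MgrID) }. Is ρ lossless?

No

Chase test. Columns are DeptNo, ProjID, Start, Client, MName, PName, MgrID; row i has aⱼ where attribute j ∈ Projecti, else bᵢⱼ.
Initial tableau (one row per fragment):
  row 1: b11 b12 a3 b14 a5 b16 b17
  row 2: b21 b22 a3 b24 b25 b26 a7
  row 3: a1 b32 a3 b34 a5 a6 a7
  row 4: b41 a2 a3 a4 a5 b46 a7
Rows 2 and 3 agree on MgrID; apply MgrID→ProjID and equate their ProjID entries.
Rows 2 and 4 agree on MgrID; apply MgrID→ProjID and equate their ProjID entries.
Rows 2 and 3 agree on ProjID; apply ProjID→MName and equate their MName entries.
No row becomes fully distinguished — the join is lossy.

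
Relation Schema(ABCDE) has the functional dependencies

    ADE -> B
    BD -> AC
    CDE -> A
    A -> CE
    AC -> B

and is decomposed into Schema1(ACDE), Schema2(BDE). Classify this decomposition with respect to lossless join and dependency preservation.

Lossless test: (DE)⁺ = {DE}, which is a superkey of neither fragment — lossy.
Dependency preservation: the restricted closure of {ADE} across the fragments never reaches {B}, so ADE → B cannot be enforced without a join — not preserved.

lossy and not dependency-preserving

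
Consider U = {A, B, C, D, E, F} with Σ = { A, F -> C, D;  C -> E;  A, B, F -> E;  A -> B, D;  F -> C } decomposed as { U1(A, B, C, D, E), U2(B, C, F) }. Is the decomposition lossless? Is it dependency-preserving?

lossy but dependency-preserving

Lossless test: (B, C)⁺ = {B, C, E}, which is a superkey of neither fragment — lossy.
Dependency preservation: A, F → C, D; A, B, F → E are not contained in any single fragment, but the restricted closure of each left-hand side across the fragments still reaches the right-hand side; the remaining FDs each lie inside some fragment. All dependencies are preserved.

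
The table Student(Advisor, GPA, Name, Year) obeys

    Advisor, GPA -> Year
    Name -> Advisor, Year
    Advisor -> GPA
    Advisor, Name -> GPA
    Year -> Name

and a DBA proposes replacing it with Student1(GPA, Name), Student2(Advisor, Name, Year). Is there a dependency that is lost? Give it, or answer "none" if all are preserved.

none

Advisor, GPA → Year: restricted closure across fragments reaches Year.
Name → Advisor, Year lies within Student2.
Advisor → GPA: restricted closure across fragments reaches GPA.
Advisor, Name → GPA: restricted closure across fragments reaches GPA.
Year → Name lies within Student2.
Every dependency is enforceable on the fragments, so the decomposition is dependency-preserving.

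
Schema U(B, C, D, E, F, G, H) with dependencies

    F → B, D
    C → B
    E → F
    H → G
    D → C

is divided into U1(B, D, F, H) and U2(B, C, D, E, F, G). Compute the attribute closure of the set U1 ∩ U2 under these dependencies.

B, C, D, F

U1 ∩ U2 = {B, D, F}.
D → C applies, adding C
Closure: {B, C, D, F}.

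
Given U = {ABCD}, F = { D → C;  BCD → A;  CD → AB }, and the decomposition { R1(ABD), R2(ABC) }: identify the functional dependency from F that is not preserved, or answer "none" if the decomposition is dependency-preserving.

Check D → C: no single fragment contains all of {CD}, and the restricted closure of {D} across the fragments never reaches {C}.
BCD → A is preserved.
CD → AB is preserved.

D → C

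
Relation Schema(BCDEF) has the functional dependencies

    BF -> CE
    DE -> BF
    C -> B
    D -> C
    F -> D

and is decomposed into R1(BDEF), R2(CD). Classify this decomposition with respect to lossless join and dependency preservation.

lossless but not dependency-preserving

Lossless test: (D)⁺ = {BCD}, which contains all of one fragment — lossless.
Dependency preservation: the restricted closure of {C} across the fragments never reaches {B}, so C → B cannot be enforced without a join — not preserved.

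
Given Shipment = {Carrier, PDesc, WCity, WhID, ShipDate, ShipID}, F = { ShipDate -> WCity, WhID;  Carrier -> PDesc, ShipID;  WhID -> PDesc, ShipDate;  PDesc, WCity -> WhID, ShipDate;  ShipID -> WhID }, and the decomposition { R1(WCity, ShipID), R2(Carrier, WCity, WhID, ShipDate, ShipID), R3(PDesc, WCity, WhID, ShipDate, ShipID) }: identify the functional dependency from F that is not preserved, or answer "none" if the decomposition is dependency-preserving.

none

ShipDate → WCity, WhID lies within R2.
Carrier → PDesc, ShipID: restricted closure across fragments reaches PDesc, ShipID.
WhID → PDesc, ShipDate lies within R3.
PDesc, WCity → WhID, ShipDate lies within R3.
ShipID → WhID lies within R2.
Every dependency is enforceable on the fragments, so the decomposition is dependency-preserving.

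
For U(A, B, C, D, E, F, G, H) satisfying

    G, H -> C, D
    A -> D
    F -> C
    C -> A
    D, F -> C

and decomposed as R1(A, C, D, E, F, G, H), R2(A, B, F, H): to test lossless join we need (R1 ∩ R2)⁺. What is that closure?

R1 ∩ R2 = {A, F, H}.
A → D applies, adding D
F → C applies, adding C
Closure: {A, C, D, F, H}.

A, C, D, F, H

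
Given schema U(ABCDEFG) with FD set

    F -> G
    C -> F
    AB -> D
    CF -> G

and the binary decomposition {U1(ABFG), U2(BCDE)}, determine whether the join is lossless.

No

Common attributes: U1 ∩ U2 = {B}.
No dependency enlarges {B}, so (B)⁺ = {B}.
The closure contains neither all of U1 = {ABFG} nor all of U2 = {BCDE}, so the common attributes are not a superkey of either fragment. The join is lossy.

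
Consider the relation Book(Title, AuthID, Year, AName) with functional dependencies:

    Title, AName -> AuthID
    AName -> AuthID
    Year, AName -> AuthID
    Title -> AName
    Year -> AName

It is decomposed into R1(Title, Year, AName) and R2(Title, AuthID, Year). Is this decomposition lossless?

Common attributes: R1 ∩ R2 = {Title, Year}.
Closure of {Title, Year}: Title → AName applies, adding AName; Title, AName → AuthID applies, adding AuthID. So (Title, Year)⁺ = {Title, AuthID, Year, AName}.
This closure contains every attribute of R1, so R1 ∩ R2 → R1. The join is lossless.

Yes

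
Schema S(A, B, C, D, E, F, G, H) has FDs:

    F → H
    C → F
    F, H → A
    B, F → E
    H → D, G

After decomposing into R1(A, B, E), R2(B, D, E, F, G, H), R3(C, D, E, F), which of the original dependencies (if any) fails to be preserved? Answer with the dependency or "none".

Check F, H → A: no single fragment contains all of {A, F, H}, and the restricted closure of {F, H} across the fragments never reaches {A}.
F → H is preserved.
C → F is preserved.
B, F → E is preserved.
H → D, G is preserved.

F, H → A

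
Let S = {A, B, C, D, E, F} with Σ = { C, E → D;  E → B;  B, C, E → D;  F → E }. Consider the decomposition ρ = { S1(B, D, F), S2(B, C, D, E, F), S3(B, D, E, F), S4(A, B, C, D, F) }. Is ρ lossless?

Chase test. Columns are A, B, C, D, E, F; row i has aⱼ where attribute j ∈ Si, else bᵢⱼ.
Initial tableau (one row per fragment):
  row 1: b11 a2 b13 a4 b15 a6
  row 2: b21 a2 a3 a4 a5 a6
  row 3: b31 a2 b33 a4 a5 a6
  row 4: a1 a2 a3 a4 b45 a6
Rows 1 and 2 agree on F; apply F→E and equate their E entries.
Rows 1 and 4 agree on F; apply F→E and equate their E entries.
Row 4 is now all distinguished symbols — the join is lossless.

Yes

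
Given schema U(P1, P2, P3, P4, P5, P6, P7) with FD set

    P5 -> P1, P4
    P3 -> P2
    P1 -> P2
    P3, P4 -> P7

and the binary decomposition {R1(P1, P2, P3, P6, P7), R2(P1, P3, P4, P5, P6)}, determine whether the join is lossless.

Common attributes: R1 ∩ R2 = {P1, P3, P6}.
Closure of {P1, P3, P6}: P3 → P2 applies, adding P2. So (P1, P3, P6)⁺ = {P1, P2, P3, P6}.
The closure contains neither all of R1 = {P1, P2, P3, P6, P7} nor all of R2 = {P1, P3, P4, P5, P6}, so the common attributes are not a superkey of either fragment. The join is lossy.

No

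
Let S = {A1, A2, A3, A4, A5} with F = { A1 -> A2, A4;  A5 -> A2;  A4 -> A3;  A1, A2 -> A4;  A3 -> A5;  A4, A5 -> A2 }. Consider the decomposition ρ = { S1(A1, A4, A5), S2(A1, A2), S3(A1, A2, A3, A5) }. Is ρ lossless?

Yes

Chase test. Columns are A1, A2, A3, A4, A5; row i has aⱼ where attribute j ∈ Si, else bᵢⱼ.
Initial tableau (one row per fragment):
  row 1: a1 b12 b13 a4 a5
  row 2: a1 a2 b23 b24 b25
  row 3: a1 a2 a3 b34 a5
Rows 1 and 2 agree on A1; apply A1→A2, A4 and equate their A2, A4 entries.
Rows 1 and 3 agree on A1; apply A1→A2, A4 and equate their A2, A4 entries.
Rows 1 and 2 agree on A4; apply A4→A3 and equate their A3 entries.
Rows 1 and 3 agree on A4; apply A4→A3 and equate their A3 entries.
Rows 1 and 2 agree on A3; apply A3→A5 and equate their A5 entries.
Row 1 is now all distinguished symbols — the join is lossless.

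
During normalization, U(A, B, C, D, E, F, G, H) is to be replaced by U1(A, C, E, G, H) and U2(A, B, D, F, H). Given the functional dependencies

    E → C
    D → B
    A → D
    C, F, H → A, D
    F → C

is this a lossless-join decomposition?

Common attributes: U1 ∩ U2 = {A, H}.
Closure of {A, H}: A → D applies, adding D; D → B applies, adding B. So (A, H)⁺ = {A, B, D, H}.
The closure contains neither all of U1 = {A, C, E, G, H} nor all of U2 = {A, B, D, F, H}, so the common attributes are not a superkey of either fragment. The join is lossy.

No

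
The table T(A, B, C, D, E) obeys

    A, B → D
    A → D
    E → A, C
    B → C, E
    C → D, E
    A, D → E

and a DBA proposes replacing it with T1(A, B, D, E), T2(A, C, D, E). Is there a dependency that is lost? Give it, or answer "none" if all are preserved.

none

A, B → D lies within T1.
A → D lies within T1.
E → A, C lies within T2.
B → C, E: restricted closure across fragments reaches C, E.
C → D, E lies within T2.
A, D → E lies within T1.
Every dependency is enforceable on the fragments, so the decomposition is dependency-preserving.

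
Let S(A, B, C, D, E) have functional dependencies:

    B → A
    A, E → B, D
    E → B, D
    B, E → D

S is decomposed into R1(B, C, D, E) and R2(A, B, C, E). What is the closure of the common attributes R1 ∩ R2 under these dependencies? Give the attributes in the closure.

A, B, C, D, E

R1 ∩ R2 = {B, C, E}.
B → A applies, adding A
A, E → B, D applies, adding D
Closure: {A, B, C, D, E}.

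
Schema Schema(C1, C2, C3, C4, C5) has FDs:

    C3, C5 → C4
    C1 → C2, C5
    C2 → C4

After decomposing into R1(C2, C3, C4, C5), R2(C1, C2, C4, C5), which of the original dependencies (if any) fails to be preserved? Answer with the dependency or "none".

C3, C5 → C4 lies within R1.
C1 → C2, C5 lies within R2.
C2 → C4 lies within R1.
Every dependency is enforceable on the fragments, so the decomposition is dependency-preserving.

none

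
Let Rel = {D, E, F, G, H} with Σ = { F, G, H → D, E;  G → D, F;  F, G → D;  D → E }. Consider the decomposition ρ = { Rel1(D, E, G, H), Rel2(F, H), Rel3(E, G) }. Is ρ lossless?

No

Chase test. Columns are D, E, F, G, H; row i has aⱼ where attribute j ∈ Reli, else bᵢⱼ.
Initial tableau (one row per fragment):
  row 1: a1 a2 b13 a4 a5
  row 2: b21 b22 a3 b24 a5
  row 3: b31 a2 b33 a4 b35
Rows 1 and 3 agree on G; apply G→D, F and equate their D, F entries.
No row becomes fully distinguished — the join is lossy.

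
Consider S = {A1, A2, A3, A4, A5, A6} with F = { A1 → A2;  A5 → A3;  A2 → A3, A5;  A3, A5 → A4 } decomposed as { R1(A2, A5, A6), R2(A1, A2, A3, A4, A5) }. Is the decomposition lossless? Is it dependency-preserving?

lossy but dependency-preserving

Lossless test: (A2, A5)⁺ = {A2, A3, A4, A5}, which is a superkey of neither fragment — lossy.
Dependency preservation: every FD's attributes lie within a single fragment, so each can be enforced locally — preserved.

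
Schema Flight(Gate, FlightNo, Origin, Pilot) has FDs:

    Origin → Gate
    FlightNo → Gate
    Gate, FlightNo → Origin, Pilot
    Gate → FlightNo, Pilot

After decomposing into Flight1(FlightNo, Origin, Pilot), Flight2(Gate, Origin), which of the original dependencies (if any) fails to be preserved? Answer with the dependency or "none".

Origin → Gate lies within Flight2.
FlightNo → Gate: restricted closure across fragments reaches Gate.
Gate, FlightNo → Origin, Pilot: restricted closure across fragments reaches Origin, Pilot.
Gate → FlightNo, Pilot: restricted closure across fragments reaches FlightNo, Pilot.
Every dependency is enforceable on the fragments, so the decomposition is dependency-preserving.

none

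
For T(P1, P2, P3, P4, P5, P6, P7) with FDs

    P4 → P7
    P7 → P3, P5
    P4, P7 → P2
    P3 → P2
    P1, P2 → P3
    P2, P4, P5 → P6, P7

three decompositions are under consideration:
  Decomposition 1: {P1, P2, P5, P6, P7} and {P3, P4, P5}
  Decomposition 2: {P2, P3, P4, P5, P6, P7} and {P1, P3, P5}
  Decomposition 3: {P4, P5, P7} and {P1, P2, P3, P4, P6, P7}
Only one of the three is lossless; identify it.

Decomposition 1: common = {P5}, closure = {P5} → lossy.
Decomposition 2: common = {P3, P5}, closure = {P2, P3, P5} → lossy.
Decomposition 3: common = {P4, P7}, closure = {P2, P3, P4, P5, P6, P7} → lossless.

Decomposition 3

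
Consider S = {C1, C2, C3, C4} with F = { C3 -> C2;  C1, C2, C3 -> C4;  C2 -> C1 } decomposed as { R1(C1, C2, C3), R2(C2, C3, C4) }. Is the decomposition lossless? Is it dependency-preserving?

lossless and dependency-preserving

Lossless test: (C2, C3)⁺ = {C1, C2, C3, C4}, which contains all of one fragment — lossless.
Dependency preservation: C1, C2, C3 → C4 is not contained in any single fragment, but the restricted closure of its left-hand side across the fragments still reaches the right-hand side; the remaining FDs each lie inside some fragment. All dependencies are preserved.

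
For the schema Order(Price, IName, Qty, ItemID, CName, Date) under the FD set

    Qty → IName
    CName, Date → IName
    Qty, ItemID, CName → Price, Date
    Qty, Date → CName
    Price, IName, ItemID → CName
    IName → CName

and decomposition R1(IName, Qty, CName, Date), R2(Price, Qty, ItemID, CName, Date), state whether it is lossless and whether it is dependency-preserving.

lossless and dependency-preserving

Lossless test: (Qty, CName, Date)⁺ = {IName, Qty, CName, Date}, which contains all of one fragment — lossless.
Dependency preservation: Price, IName, ItemID → CName is not contained in any single fragment, but the restricted closure of its left-hand side across the fragments still reaches the right-hand side; the remaining FDs each lie inside some fragment. All dependencies are preserved.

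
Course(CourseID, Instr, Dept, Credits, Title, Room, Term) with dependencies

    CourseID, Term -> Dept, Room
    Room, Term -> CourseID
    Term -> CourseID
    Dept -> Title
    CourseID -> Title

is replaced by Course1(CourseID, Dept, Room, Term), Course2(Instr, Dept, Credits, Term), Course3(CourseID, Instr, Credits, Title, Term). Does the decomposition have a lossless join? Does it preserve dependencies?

Lossless test (chase): Rows 1 and 3 agree on CourseID, Term; apply CourseID, Term→Dept, Room and equate their Dept, Room entries. Rows 1 and 2 agree on Term; apply Term→CourseID and equate their CourseID entries. Rows 1 and 2 agree on Dept; apply Dept→Title and equate their Title entries. Rows 1 and 3 agree on Dept; apply Dept→Title and equate their Title entries. Rows 1 and 2 agree on CourseID, Term; apply CourseID, Term→Dept, Room and equate their Dept, Room entries. Row 2 is now all distinguished symbols — the join is lossless.
Dependency preservation: the restricted closure of {Dept} across the fragments never reaches {Title}, so Dept → Title cannot be enforced without a join — not preserved.

lossless but not dependency-preserving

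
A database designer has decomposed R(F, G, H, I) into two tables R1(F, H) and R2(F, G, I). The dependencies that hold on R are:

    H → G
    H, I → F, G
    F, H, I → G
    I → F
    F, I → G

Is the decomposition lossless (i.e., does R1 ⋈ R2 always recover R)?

Common attributes: R1 ∩ R2 = {F}.
No dependency enlarges {F}, so (F)⁺ = {F}.
The closure contains neither all of R1 = {F, H} nor all of R2 = {F, G, I}, so the common attributes are not a superkey of either fragment. The join is lossy.

No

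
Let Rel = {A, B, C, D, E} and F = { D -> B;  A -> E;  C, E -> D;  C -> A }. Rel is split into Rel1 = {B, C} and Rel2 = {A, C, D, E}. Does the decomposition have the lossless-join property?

Yes

Common attributes: Rel1 ∩ Rel2 = {C}.
Closure of {C}: C → A applies, adding A; A → E applies, adding E; C, E → D applies, adding D; D → B applies, adding B. So (C)⁺ = {A, B, C, D, E}.
This closure contains every attribute of Rel1, so Rel1 ∩ Rel2 → Rel1. The join is lossless.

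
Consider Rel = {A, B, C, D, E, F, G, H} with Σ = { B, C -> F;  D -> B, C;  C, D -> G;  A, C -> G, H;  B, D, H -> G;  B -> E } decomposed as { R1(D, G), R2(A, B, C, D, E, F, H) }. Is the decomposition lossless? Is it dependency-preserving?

Lossless test: (D)⁺ = {B, C, D, E, F, G}, which contains all of one fragment — lossless.
Dependency preservation: the restricted closure of {A, C} across the fragments never reaches {G, H}, so A, C → G, H cannot be enforced without a join — not preserved.

lossless but not dependency-preserving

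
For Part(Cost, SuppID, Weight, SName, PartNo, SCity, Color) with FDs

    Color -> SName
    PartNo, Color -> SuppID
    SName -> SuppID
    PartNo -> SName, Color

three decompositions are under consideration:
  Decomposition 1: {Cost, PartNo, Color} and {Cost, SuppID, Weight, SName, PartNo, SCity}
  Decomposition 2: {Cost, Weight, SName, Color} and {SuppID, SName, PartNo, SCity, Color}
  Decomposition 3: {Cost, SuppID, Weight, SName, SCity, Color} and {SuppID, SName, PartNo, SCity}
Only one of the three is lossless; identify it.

Decomposition 1: common = {Cost, PartNo}, closure = {Cost, SuppID, SName, PartNo, Color} → lossless.
Decomposition 2: common = {SName, Color}, closure = {SuppID, SName, Color} → lossy.
Decomposition 3: common = {SuppID, SName, SCity}, closure = {SuppID, SName, SCity} → lossy.

Decomposition 1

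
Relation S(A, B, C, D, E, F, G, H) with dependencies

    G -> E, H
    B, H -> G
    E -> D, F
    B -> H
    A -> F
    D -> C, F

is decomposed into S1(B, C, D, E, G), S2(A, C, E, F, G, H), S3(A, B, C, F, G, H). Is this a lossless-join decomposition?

Chase test. Columns are A, B, C, D, E, F, G, H; row i has aⱼ where attribute j ∈ Si, else bᵢⱼ.
Initial tableau (one row per fragment):
  row 1: b11 a2 a3 a4 a5 b16 a7 b18
  row 2: a1 b22 a3 b24 a5 a6 a7 a8
  row 3: a1 a2 a3 b34 b35 a6 a7 a8
Rows 1 and 2 agree on G; apply G→E, H and equate their E, H entries.
Rows 1 and 3 agree on G; apply G→E, H and equate their E, H entries.
Rows 1 and 2 agree on E; apply E→D, F and equate their D, F entries.
Rows 1 and 3 agree on E; apply E→D, F and equate their D, F entries.
Row 3 is now all distinguished symbols — the join is lossless.

Yes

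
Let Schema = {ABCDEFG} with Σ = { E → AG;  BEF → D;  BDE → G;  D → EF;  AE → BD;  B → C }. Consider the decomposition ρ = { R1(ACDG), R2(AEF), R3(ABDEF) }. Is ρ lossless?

Yes

Chase test. Columns are ABCDEFG; row i has aⱼ where attribute j ∈ Ri, else bᵢⱼ.
Initial tableau (one row per fragment):
  row 1: a1 b12 a3 a4 b15 b16 a7
  row 2: a1 b22 b23 b24 a5 a6 b27
  row 3: a1 a2 b33 a4 a5 a6 b37
Rows 2 and 3 agree on E; apply E→AG and equate their AG entries.
Rows 1 and 3 agree on D; apply D→EF and equate their EF entries.
Rows 1 and 2 agree on AE; apply AE→BD and equate their BD entries.
Rows 1 and 3 agree on AE; apply AE→BD and equate their BD entries.
Rows 1 and 2 agree on B; apply B→C and equate their C entries.
Rows 1 and 3 agree on B; apply B→C and equate their C entries.
Rows 1 and 2 agree on E; apply E→AG and equate their AG entries.
Row 1 is now all distinguished symbols — the join is lossless.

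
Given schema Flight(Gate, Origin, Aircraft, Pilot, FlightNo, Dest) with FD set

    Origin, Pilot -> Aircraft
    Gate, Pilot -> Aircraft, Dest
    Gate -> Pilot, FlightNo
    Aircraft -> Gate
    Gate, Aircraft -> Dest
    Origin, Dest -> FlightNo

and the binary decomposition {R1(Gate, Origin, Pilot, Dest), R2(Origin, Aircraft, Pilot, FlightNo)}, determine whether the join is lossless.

Yes

Common attributes: R1 ∩ R2 = {Origin, Pilot}.
Closure of {Origin, Pilot}: Origin, Pilot → Aircraft applies, adding Aircraft; Aircraft → Gate applies, adding Gate; Gate, Aircraft → Dest applies, adding Dest; Origin, Dest → FlightNo applies, adding FlightNo. So (Origin, Pilot)⁺ = {Gate, Origin, Aircraft, Pilot, FlightNo, Dest}.
This closure contains every attribute of R1, so R1 ∩ R2 → R1. The join is lossless.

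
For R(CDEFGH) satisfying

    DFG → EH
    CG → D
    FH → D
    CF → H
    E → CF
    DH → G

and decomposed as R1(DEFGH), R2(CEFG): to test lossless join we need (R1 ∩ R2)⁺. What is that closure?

R1 ∩ R2 = {EFG}.
E → CF applies, adding C
CG → D applies, adding D
CF → H applies, adding H
Closure: {CDEFGH}.

CDEFGH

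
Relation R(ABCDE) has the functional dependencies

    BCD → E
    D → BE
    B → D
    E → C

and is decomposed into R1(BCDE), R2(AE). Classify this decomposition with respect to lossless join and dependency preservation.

Lossless test: (E)⁺ = {CE}, which is a superkey of neither fragment — lossy.
Dependency preservation: every FD's attributes lie within a single fragment, so each can be enforced locally — preserved.

lossy but dependency-preserving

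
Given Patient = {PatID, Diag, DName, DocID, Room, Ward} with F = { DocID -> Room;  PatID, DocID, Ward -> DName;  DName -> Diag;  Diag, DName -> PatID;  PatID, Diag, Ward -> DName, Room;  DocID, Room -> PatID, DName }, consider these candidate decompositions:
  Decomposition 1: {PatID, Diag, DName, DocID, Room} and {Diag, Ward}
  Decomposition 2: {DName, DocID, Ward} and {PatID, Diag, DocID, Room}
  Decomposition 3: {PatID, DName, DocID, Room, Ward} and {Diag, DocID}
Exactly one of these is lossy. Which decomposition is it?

Decomposition 1

Decomposition 1: common = {Diag}, closure = {Diag} → lossy.
Decomposition 2: common = {DocID}, closure = {PatID, Diag, DName, DocID, Room} → lossless.
Decomposition 3: common = {DocID}, closure = {PatID, Diag, DName, DocID, Room} → lossless.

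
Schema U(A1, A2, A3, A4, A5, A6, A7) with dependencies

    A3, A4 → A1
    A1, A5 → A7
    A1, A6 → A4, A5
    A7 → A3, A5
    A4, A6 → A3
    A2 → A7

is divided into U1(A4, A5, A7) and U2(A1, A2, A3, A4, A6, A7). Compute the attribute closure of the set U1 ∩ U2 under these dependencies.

U1 ∩ U2 = {A4, A7}.
A7 → A3, A5 applies, adding A3, A5
A3, A4 → A1 applies, adding A1
Closure: {A1, A3, A4, A5, A7}.

A1, A3, A4, A5, A7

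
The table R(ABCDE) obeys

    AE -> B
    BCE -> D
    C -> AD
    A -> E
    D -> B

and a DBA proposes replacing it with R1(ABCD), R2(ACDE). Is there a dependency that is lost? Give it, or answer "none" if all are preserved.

none

AE → B: restricted closure across fragments reaches B.
BCE → D: restricted closure across fragments reaches D.
C → AD lies within R1.
A → E lies within R2.
D → B lies within R1.
Every dependency is enforceable on the fragments, so the decomposition is dependency-preserving.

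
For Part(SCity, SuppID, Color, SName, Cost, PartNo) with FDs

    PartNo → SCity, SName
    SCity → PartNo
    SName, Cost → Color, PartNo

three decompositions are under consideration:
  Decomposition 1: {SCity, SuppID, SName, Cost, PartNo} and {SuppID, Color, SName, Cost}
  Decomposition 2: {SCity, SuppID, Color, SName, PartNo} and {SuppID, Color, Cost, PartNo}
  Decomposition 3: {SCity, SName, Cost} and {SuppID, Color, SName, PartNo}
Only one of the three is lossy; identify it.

Decomposition 1: common = {SuppID, SName, Cost}, closure = {SCity, SuppID, Color, SName, Cost, PartNo} → lossless.
Decomposition 2: common = {SuppID, Color, PartNo}, closure = {SCity, SuppID, Color, SName, PartNo} → lossless.
Decomposition 3: common = {SName}, closure = {SName} → lossy.

Decomposition 3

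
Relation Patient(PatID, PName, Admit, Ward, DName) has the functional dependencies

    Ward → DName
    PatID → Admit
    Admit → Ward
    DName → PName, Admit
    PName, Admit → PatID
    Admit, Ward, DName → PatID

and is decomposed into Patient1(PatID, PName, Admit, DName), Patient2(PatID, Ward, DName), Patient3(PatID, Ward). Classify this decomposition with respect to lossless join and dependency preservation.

lossless and dependency-preserving

Lossless test (chase): Rows 2 and 3 agree on Ward; apply Ward→DName and equate their DName entries. Rows 1 and 2 agree on PatID; apply PatID→Admit and equate their Admit entries. Rows 1 and 3 agree on PatID; apply PatID→Admit and equate their Admit entries. Rows 1 and 2 agree on Admit; apply Admit→Ward and equate their Ward entries. Rows 1 and 2 agree on DName; apply DName→PName, Admit and equate their PName, Admit entries. Rows 1 and 3 agree on DName; apply DName→PName, Admit and equate their PName, Admit entries. Row 1 is now all distinguished symbols — the join is lossless.
Dependency preservation: Admit → Ward; Admit, Ward, DName → PatID are not contained in any single fragment, but the restricted closure of each left-hand side across the fragments still reaches the right-hand side; the remaining FDs each lie inside some fragment. All dependencies are preserved.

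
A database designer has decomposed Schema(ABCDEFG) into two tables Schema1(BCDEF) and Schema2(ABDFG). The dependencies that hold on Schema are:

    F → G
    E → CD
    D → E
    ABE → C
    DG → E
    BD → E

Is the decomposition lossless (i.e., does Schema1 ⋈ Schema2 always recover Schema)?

Common attributes: Schema1 ∩ Schema2 = {BDF}.
Closure of {BDF}: F → G applies, adding G; D → E applies, adding E; E → CD applies, adding C. So (BDF)⁺ = {BCDEFG}.
This closure contains every attribute of Schema1, so Schema1 ∩ Schema2 → Schema1. The join is lossless.

Yes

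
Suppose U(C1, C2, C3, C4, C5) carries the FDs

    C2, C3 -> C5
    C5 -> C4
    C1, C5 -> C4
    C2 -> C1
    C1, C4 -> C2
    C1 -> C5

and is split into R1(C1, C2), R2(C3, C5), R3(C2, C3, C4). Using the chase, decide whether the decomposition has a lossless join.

Chase test. Columns are C1, C2, C3, C4, C5; row i has aⱼ where attribute j ∈ Ri, else bᵢⱼ.
Initial tableau (one row per fragment):
  row 1: a1 a2 b13 b14 b15
  row 2: b21 b22 a3 b24 a5
  row 3: b31 a2 a3 a4 b35
Rows 1 and 3 agree on C2; apply C2→C1 and equate their C1 entries.
Rows 1 and 3 agree on C1; apply C1→C5 and equate their C5 entries.
Rows 1 and 3 agree on C5; apply C5→C4 and equate their C4 entries.
No row becomes fully distinguished — the join is lossy.

No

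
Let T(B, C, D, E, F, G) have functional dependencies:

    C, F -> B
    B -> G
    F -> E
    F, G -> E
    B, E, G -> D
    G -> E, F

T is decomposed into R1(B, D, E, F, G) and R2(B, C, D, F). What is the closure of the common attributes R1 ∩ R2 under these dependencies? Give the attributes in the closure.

R1 ∩ R2 = {B, D, F}.
B → G applies, adding G
F → E applies, adding E
Closure: {B, D, E, F, G}.

B, D, E, F, G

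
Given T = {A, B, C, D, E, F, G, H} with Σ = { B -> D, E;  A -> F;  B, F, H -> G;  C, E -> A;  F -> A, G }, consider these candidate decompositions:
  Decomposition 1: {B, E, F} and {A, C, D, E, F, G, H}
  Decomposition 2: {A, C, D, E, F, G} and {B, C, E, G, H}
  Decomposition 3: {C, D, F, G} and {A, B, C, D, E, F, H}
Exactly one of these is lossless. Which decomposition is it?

Decomposition 3

Decomposition 1: common = {E, F}, closure = {A, E, F, G} → lossy.
Decomposition 2: common = {C, E, G}, closure = {A, C, E, F, G} → lossy.
Decomposition 3: common = {C, D, F}, closure = {A, C, D, F, G} → lossless.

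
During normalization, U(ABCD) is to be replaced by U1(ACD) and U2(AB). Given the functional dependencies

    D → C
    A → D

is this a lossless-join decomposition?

Yes

Common attributes: U1 ∩ U2 = {A}.
Closure of {A}: A → D applies, adding D; D → C applies, adding C. So (A)⁺ = {ACD}.
This closure contains every attribute of U1, so U1 ∩ U2 → U1. The join is lossless.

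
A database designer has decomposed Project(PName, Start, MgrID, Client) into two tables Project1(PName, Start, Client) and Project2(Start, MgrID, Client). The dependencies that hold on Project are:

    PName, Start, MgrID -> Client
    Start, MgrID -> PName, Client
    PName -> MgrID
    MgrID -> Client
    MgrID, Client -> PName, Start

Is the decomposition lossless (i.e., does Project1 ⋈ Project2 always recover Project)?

No

Common attributes: Project1 ∩ Project2 = {Start, Client}.
No dependency enlarges {Start, Client}, so (Start, Client)⁺ = {Start, Client}.
The closure contains neither all of Project1 = {PName, Start, Client} nor all of Project2 = {Start, MgrID, Client}, so the common attributes are not a superkey of either fragment. The join is lossy.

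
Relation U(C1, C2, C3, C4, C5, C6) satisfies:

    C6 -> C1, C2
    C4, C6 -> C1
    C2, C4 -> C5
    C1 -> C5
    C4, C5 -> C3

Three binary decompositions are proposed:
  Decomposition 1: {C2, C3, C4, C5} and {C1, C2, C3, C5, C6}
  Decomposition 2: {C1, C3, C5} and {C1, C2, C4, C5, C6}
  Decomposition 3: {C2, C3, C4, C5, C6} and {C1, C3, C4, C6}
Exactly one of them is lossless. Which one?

Decomposition 1: common = {C2, C3, C5}, closure = {C2, C3, C5} → lossy.
Decomposition 2: common = {C1, C5}, closure = {C1, C5} → lossy.
Decomposition 3: common = {C3, C4, C6}, closure = {C1, C2, C3, C4, C5, C6} → lossless.

Decomposition 3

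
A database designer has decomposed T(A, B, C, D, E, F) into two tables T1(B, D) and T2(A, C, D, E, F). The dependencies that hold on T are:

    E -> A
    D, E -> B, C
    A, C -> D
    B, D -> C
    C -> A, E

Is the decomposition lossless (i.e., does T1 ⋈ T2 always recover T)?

Common attributes: T1 ∩ T2 = {D}.
No dependency enlarges {D}, so (D)⁺ = {D}.
The closure contains neither all of T1 = {B, D} nor all of T2 = {A, C, D, E, F}, so the common attributes are not a superkey of either fragment. The join is lossy.

No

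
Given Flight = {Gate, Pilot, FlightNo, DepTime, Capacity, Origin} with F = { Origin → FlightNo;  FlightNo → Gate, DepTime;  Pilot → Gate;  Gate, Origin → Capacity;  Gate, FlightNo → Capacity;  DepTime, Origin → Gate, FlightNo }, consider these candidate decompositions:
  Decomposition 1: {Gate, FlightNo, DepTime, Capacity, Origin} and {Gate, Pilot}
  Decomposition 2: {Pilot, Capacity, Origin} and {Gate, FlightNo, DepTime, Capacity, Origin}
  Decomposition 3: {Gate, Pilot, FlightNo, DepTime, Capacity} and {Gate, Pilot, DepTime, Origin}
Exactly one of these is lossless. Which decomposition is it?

Decomposition 1: common = {Gate}, closure = {Gate} → lossy.
Decomposition 2: common = {Capacity, Origin}, closure = {Gate, FlightNo, DepTime, Capacity, Origin} → lossless.
Decomposition 3: common = {Gate, Pilot, DepTime}, closure = {Gate, Pilot, DepTime} → lossy.

Decomposition 2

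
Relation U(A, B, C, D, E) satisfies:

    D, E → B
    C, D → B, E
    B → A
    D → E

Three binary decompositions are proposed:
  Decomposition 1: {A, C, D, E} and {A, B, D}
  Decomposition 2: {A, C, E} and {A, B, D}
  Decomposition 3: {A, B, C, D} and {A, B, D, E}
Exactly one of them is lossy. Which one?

Decomposition 2

Decomposition 1: common = {A, D}, closure = {A, B, D, E} → lossless.
Decomposition 2: common = {A}, closure = {A} → lossy.
Decomposition 3: common = {A, B, D}, closure = {A, B, D, E} → lossless.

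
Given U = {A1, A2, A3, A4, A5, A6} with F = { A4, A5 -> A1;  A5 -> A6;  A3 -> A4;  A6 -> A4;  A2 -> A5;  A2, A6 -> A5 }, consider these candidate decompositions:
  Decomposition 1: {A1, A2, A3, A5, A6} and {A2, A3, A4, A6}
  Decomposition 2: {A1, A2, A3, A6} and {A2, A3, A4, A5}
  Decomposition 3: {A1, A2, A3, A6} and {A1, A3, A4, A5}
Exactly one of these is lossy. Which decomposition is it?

Decomposition 3

Decomposition 1: common = {A2, A3, A6}, closure = {A1, A2, A3, A4, A5, A6} → lossless.
Decomposition 2: common = {A2, A3}, closure = {A1, A2, A3, A4, A5, A6} → lossless.
Decomposition 3: common = {A1, A3}, closure = {A1, A3, A4} → lossy.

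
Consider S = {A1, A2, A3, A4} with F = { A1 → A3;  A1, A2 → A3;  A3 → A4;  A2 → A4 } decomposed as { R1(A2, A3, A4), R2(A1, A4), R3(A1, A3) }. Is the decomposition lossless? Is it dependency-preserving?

lossy but dependency-preserving

Lossless test (chase): Rows 2 and 3 agree on A1; apply A1→A3 and equate their A3 entries. Rows 1 and 3 agree on A3; apply A3→A4 and equate their A4 entries. No row becomes fully distinguished — the join is lossy.
Dependency preservation: A1, A2 → A3 is not contained in any single fragment, but the restricted closure of its left-hand side across the fragments still reaches the right-hand side; the remaining FDs each lie inside some fragment. All dependencies are preserved.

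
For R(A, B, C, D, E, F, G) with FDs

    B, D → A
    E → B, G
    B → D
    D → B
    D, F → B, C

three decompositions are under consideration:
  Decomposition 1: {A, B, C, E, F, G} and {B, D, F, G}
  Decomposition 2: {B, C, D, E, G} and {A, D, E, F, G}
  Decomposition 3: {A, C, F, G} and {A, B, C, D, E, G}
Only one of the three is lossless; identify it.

Decomposition 1: common = {B, F, G}, closure = {A, B, C, D, F, G} → lossless.
Decomposition 2: common = {D, E, G}, closure = {A, B, D, E, G} → lossy.
Decomposition 3: common = {A, C, G}, closure = {A, C, G} → lossy.

Decomposition 1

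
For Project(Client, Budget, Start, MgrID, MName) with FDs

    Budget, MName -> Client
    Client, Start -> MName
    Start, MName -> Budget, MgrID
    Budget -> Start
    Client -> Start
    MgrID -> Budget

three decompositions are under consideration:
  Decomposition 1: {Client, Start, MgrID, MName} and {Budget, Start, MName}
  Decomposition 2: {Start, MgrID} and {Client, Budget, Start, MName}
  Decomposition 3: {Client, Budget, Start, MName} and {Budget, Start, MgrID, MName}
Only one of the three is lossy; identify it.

Decomposition 2

Decomposition 1: common = {Start, MName}, closure = {Client, Budget, Start, MgrID, MName} → lossless.
Decomposition 2: common = {Start}, closure = {Start} → lossy.
Decomposition 3: common = {Budget, Start, MName}, closure = {Client, Budget, Start, MgrID, MName} → lossless.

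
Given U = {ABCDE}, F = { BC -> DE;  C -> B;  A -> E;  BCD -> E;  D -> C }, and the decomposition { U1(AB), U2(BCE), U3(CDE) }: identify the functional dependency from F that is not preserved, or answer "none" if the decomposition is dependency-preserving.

A -> E

Check A → E: no single fragment contains all of {AE}, and the restricted closure of {A} across the fragments never reaches {E}.
BC → DE is preserved.
C → B is preserved.
BCD → E is preserved.
D → C is preserved.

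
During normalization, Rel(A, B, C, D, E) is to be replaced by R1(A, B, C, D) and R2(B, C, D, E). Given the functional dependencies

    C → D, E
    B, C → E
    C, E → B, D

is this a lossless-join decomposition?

Common attributes: R1 ∩ R2 = {B, C, D}.
Closure of {B, C, D}: C → D, E applies, adding E. So (B, C, D)⁺ = {B, C, D, E}.
This closure contains every attribute of R2, so R1 ∩ R2 → R2. The join is lossless.

Yes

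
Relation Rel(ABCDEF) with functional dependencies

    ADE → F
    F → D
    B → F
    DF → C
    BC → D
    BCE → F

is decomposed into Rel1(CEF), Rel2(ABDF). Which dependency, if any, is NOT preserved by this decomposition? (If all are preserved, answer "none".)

ADE → F

Check ADE → F: no single fragment contains all of {ADEF}, and the restricted closure of {ADE} across the fragments never reaches {F}.
F → D is preserved.
B → F is preserved.
DF → C is preserved.
BC → D is preserved.
BCE → F is preserved.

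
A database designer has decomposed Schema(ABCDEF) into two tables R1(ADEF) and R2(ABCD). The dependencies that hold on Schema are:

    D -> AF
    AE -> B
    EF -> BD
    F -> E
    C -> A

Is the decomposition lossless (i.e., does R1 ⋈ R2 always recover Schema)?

Common attributes: R1 ∩ R2 = {AD}.
Closure of {AD}: D → AF applies, adding F; F → E applies, adding E; AE → B applies, adding B. So (AD)⁺ = {ABDEF}.
This closure contains every attribute of R1, so R1 ∩ R2 → R1. The join is lossless.

Yes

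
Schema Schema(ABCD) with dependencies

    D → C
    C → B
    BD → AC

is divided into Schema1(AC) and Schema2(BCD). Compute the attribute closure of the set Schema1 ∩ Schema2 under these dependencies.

BC

Schema1 ∩ Schema2 = {C}.
C → B applies, adding B
Closure: {BC}.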